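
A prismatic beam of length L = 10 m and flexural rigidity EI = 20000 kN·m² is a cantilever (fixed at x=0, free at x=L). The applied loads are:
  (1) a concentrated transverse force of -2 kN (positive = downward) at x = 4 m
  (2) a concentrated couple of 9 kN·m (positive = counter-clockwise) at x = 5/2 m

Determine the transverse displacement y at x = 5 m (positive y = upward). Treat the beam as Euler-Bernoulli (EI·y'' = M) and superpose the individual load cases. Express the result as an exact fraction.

y(5) = 3433/480000 m

Load 1 — point force P=-2 kN at a=4 m (b=L-a=6):
  y_1 = -Pa²(3x-a)/(6EI)  [x>a] = -(-2)·4²·(3·5-4)/(6·20000) = 11/3750 m
Load 2 — applied couple M₀=9 kN·m at a=5/2 m (b=L-a=15/2):
  y_2 = M₀a(2x-a)/(2EI)  [x>a] = 9·(5/2)·(2·5-(5/2))/(2·20000) = 27/6400 m
Superposition: y = Σ y_i = 3433/480000 m ≈ 0.007152 m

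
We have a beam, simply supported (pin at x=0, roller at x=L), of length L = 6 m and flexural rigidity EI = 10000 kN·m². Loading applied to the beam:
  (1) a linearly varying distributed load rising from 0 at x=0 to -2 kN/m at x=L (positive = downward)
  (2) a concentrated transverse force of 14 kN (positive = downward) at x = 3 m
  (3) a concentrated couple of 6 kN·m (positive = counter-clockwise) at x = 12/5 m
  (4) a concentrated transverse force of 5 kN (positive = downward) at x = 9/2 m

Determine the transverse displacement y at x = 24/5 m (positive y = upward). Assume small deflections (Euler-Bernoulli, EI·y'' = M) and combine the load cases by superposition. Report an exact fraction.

Load 1 — triangular load w₀=-2 kN/m (0→w₀ over full span):
  y_1 = -w₀x(7L⁴-10L²x²+3x⁴)/(360LEI) = -(-2)·(24/5)·(7·6⁴-10·6²·(24/5)²+3·(24/5)⁴)/(360·6·10000) = 10287/9765625 m
Load 2 — point force P=14 kN at a=3 m (b=L-a=3):
  y_2 = -Pa(L-x)(2Lx-a²-x²)/(6LEI)  [x>a] = -14·3·(6-(24/5))·(2·6·(24/5)-3²-(24/5)²)/(6·6·10000) = -4473/1250000 m
Load 3 — applied couple M₀=6 kN·m at a=12/5 m (b=L-a=18/5):
  y_3 = (M₀x³/(6L)-M₀(x-a)²/2+C₁x)/EI  [x>a] with C₁=M₀(3b²-L²)/(6L)=12/25 = (6·(24/5)³/(6·6)-6·((24/5)-(12/5))²/2+(12/25)·(24/5))/10000 = 27/78125 m
Load 4 — point force P=5 kN at a=9/2 m (b=L-a=3/2):
  y_4 = -Pa(L-x)(2Lx-a²-x²)/(6LEI)  [x>a] = -5·(9/2)·(6-(24/5))·(2·6·(24/5)-(9/2)²-(24/5)²)/(6·6·10000) = -4293/4000000 m
Superposition: y = Σ y_i = -8131653/2500000000 m ≈ -0.003253 m

y(24/5) = -8131653/2500000000 m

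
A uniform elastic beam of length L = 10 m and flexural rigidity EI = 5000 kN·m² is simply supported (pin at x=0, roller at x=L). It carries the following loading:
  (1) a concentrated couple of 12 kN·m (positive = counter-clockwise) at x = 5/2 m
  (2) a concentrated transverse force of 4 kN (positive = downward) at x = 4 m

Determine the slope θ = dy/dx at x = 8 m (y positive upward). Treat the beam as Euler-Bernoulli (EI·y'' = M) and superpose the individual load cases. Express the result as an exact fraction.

θ(8) = 107/100000 rad

Load 1 — applied couple M₀=12 kN·m at a=5/2 m (b=L-a=15/2):
  θ_1 = (M₀x²/(2L)-M₀(x-a)+C₁)/EI  [x>a] with C₁=M₀(3b²-L²)/(6L)=55/4 = (12·8²/(2·10)-12·(8-(5/2))+(55/4))/5000 = -277/100000 rad
Load 2 — point force P=4 kN at a=4 m (b=L-a=6):
  θ_2 = -Pa(2L²-6Lx+3x²+a²)/(6LEI)  [x>a] = -4·4·(2·10²-6·10·8+3·8²+4²)/(6·10·5000) = 12/3125 rad
Superposition: θ = Σ θ_i = 107/100000 rad ≈ 0.001070 rad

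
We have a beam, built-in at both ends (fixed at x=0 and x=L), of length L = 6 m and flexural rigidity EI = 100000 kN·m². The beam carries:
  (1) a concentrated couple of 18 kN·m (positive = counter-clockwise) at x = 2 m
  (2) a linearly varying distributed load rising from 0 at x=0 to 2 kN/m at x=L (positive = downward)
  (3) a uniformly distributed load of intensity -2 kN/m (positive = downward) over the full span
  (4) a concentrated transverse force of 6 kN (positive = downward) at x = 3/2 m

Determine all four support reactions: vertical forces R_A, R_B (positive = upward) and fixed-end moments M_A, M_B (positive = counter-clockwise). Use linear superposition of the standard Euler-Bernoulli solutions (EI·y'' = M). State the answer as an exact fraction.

Load 1 — applied couple M₀=18 kN·m at a=2 m (b=L-a=4):
  R_A = 6M₀ab/L³ = 6·18·2·4/6³ = 4 kN
  M_A = M₀b(2a-b)/L² = 18·4·(2·2-4)/6² = 0 kN·m
  R_B = -6M₀ab/L³ = -6·18·2·4/6³ = -4 kN
  M_B = M₀a(2b-a)/L² = 18·2·(2·4-2)/6² = 6 kN·m
Load 2 — triangular load w₀=2 kN/m (0→w₀ over full span):
  R_A = 3w₀L/20 = 3·2·6/20 = 9/5 kN
  M_A = w₀L²/30 = 2·6²/30 = 12/5 kN·m
  R_B = 7w₀L/20 = 7·2·6/20 = 21/5 kN
  M_B = -w₀L²/20 = -2·6²/20 = -18/5 kN·m
Load 3 — uniform load w=-2 kN/m over full span:
  R_A = wL/2 = (-2)·6/2 = -6 kN
  M_A = wL²/12 = (-2)·6²/12 = -6 kN·m
  R_B = wL/2 = (-2)·6/2 = -6 kN
  M_B = -wL²/12 = -(-2)·6²/12 = 6 kN·m
Load 4 — point force P=6 kN at a=3/2 m (b=L-a=9/2):
  R_A = Pb²(3a+b)/L³ = 6·(9/2)²·(3·(3/2)+(9/2))/6³ = 81/16 kN
  M_A = Pab²/L² = 6·(3/2)·(9/2)²/6² = 81/16 kN·m
  R_B = Pa²(a+3b)/L³ = 6·(3/2)²·((3/2)+3·(9/2))/6³ = 15/16 kN
  M_B = -Pa²b/L² = -6·(3/2)²·(9/2)/6² = -27/16 kN·m
Superposition: R_A = 389/80 kN, M_A = 117/80 kN·m, R_B = -389/80 kN, M_B = 537/80 kN·m

R_A = 389/80 kN, M_A = 117/80 kN·m, R_B = -389/80 kN, M_B = 537/80 kN·m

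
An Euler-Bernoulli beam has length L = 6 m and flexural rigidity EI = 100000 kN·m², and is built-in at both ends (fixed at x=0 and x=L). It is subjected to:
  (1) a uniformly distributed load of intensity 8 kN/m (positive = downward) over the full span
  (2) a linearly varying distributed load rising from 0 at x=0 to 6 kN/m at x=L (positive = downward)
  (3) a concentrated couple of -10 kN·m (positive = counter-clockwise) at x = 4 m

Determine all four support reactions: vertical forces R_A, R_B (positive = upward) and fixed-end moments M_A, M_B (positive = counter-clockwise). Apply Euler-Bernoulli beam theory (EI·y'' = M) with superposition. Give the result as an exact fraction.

Load 1 — uniform load w=8 kN/m over full span:
  R_A = wL/2 = 8·6/2 = 24 kN
  M_A = wL²/12 = 8·6²/12 = 24 kN·m
  R_B = wL/2 = 8·6/2 = 24 kN
  M_B = -wL²/12 = -8·6²/12 = -24 kN·m
Load 2 — triangular load w₀=6 kN/m (0→w₀ over full span):
  R_A = 3w₀L/20 = 3·6·6/20 = 27/5 kN
  M_A = w₀L²/30 = 6·6²/30 = 36/5 kN·m
  R_B = 7w₀L/20 = 7·6·6/20 = 63/5 kN
  M_B = -w₀L²/20 = -6·6²/20 = -54/5 kN·m
Load 3 — applied couple M₀=-10 kN·m at a=4 m (b=L-a=2):
  R_A = 6M₀ab/L³ = 6·(-10)·4·2/6³ = -20/9 kN
  M_A = M₀b(2a-b)/L² = (-10)·2·(2·4-2)/6² = -10/3 kN·m
  R_B = -6M₀ab/L³ = -6·(-10)·4·2/6³ = 20/9 kN
  M_B = M₀a(2b-a)/L² = (-10)·4·(2·2-4)/6² = 0 kN·m
Superposition: R_A = 1223/45 kN, M_A = 418/15 kN·m, R_B = 1747/45 kN, M_B = -174/5 kN·m

R_A = 1223/45 kN, M_A = 418/15 kN·m, R_B = 1747/45 kN, M_B = -174/5 kN·m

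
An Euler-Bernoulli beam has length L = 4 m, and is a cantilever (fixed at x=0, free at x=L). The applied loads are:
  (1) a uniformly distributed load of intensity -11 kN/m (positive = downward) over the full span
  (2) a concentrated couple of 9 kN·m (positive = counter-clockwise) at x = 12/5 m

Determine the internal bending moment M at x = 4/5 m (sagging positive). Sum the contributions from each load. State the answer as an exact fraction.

M(4/5) = 1633/25 kN·m

Load 1 — uniform load w=-11 kN/m over full span:
  M_1 = -w(L-x)²/2 = -(-11)·(4-(4/5))²/2 = 1408/25 kN·m
Load 2 — applied couple M₀=9 kN·m at a=12/5 m (b=L-a=8/5):
  M_2 = M₀  [x≤a] = 9 = 9 kN·m
Superposition: M = Σ M_i = 1633/25 kN·m ≈ 65.320000 kN·m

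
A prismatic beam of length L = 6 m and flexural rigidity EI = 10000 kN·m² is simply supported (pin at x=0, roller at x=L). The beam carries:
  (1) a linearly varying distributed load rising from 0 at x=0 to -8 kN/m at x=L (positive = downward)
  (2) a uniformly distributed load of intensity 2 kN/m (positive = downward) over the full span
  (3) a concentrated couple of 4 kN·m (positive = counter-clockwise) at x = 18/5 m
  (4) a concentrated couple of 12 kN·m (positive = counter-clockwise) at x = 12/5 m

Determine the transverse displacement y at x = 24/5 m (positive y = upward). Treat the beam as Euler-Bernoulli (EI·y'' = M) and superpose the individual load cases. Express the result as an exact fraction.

Load 1 — triangular load w₀=-8 kN/m (0→w₀ over full span):
  y_1 = -w₀x(7L⁴-10L²x²+3x⁴)/(360LEI) = -(-8)·(24/5)·(7·6⁴-10·6²·(24/5)²+3·(24/5)⁴)/(360·6·10000) = 41148/9765625 m
Load 2 — uniform load w=2 kN/m over full span:
  y_2 = -wx(L³-2Lx²+x³)/(24EI) = -2·(24/5)·(6³-2·6·(24/5)²+(24/5)³)/(24·10000) = -783/390625 m
Load 3 — applied couple M₀=4 kN·m at a=18/5 m (b=L-a=12/5):
  y_3 = (M₀x³/(6L)-M₀(x-a)²/2+C₁x)/EI  [x>a] with C₁=M₀(3b²-L²)/(6L)=-52/25 = (4·(24/5)³/(6·6)-4·((24/5)-(18/5))²/2+(-52/25)·(24/5))/10000 = -9/156250 m
Load 4 — applied couple M₀=12 kN·m at a=12/5 m (b=L-a=18/5):
  y_4 = (M₀x³/(6L)-M₀(x-a)²/2+C₁x)/EI  [x>a] with C₁=M₀(3b²-L²)/(6L)=24/25 = (12·(24/5)³/(6·6)-12·((24/5)-(12/5))²/2+(24/25)·(24/5))/10000 = 54/78125 m
Superposition: y = Σ y_i = 55521/19531250 m ≈ 0.002843 m

y(24/5) = 55521/19531250 m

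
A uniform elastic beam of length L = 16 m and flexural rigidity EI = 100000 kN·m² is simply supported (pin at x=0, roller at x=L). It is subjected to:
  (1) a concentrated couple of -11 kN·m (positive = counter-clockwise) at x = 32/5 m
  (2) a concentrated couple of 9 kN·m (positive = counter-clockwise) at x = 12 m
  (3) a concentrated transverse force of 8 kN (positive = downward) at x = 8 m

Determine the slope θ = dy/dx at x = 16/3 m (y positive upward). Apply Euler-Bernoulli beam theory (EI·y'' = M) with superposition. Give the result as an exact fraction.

Load 1 — applied couple M₀=-11 kN·m at a=32/5 m (b=L-a=48/5):
  θ_1 = (M₀x²/(2L)+C₁)/EI  [x≤a] with C₁=M₀(3b²-L²)/(6L)=-176/75 = ((-11)·(16/3)²/(2·16)+(-176/75))/100000 = -341/2812500 rad
Load 2 — applied couple M₀=9 kN·m at a=12 m (b=L-a=4):
  θ_2 = (M₀x²/(2L)+C₁)/EI  [x≤a] with C₁=M₀(3b²-L²)/(6L)=-39/2 = (9·(16/3)²/(2·16)+(-39/2))/100000 = -23/200000 rad
Load 3 — point force P=8 kN at a=8 m (b=L-a=8):
  θ_3 = -Pb(L²-b²-3x²)/(6LEI)  [x≤a] = -8·8·(16²-8²-3·(16/3)²)/(6·16·100000) = -4/5625 rad
Superposition: θ = Σ θ_i = -42631/45000000 rad ≈ -0.000947 rad

θ(16/3) = -42631/45000000 rad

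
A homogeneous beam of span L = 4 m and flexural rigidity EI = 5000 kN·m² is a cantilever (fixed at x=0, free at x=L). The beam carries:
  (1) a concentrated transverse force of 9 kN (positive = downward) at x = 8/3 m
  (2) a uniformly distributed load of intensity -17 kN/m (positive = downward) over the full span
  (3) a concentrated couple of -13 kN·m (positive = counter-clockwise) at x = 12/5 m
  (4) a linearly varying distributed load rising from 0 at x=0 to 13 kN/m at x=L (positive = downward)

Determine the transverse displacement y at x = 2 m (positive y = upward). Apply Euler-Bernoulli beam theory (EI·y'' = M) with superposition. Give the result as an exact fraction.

Load 1 — point force P=9 kN at a=8/3 m (b=L-a=4/3):
  y_1 = -Px²(3a-x)/(6EI)  [x≤a] = -9·2²·(3·(8/3)-2)/(6·5000) = -9/1250 m
Load 2 — uniform load w=-17 kN/m over full span:
  y_2 = -wx²(x²-4Lx+6L²)/(24EI) = -(-17)·2²·(2²-4·4·2+6·4²)/(24·5000) = 289/7500 m
Load 3 — applied couple M₀=-13 kN·m at a=12/5 m (b=L-a=8/5):
  y_3 = M₀x²/(2EI)  [x≤a] = (-13)·2²/(2·5000) = -13/2500 m
Load 4 — triangular load w₀=13 kN/m (0→w₀ over full span):
  y_4 = (w₀Lx³/12-w₀L²x²/6-w₀x⁵/(120L))/EI = (13·4·2³/12-13·4²·2²/6-13·2⁵/(120·4))/5000 = -1573/75000 m
Superposition: y = Σ y_i = 129/25000 m ≈ 0.005160 m

y(2) = 129/25000 m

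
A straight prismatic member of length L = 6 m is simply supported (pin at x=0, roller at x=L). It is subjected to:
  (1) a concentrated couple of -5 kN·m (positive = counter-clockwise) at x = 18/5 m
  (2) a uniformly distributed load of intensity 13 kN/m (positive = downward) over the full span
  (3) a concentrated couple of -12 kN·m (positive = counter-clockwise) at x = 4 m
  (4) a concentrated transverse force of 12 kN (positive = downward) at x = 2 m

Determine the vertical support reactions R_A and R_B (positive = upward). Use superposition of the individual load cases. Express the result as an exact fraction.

R_A = 265/6 kN, R_B = 275/6 kN

Load 1 — applied couple M₀=-5 kN·m at a=18/5 m (b=L-a=12/5):
  R_A = M₀/L = (-5)/6 = -5/6 kN
  R_B = -M₀/L = -(-5)/6 = 5/6 kN
Load 2 — uniform load w=13 kN/m over full span:
  R_A = wL/2 = 13·6/2 = 39 kN
  R_B = wL/2 = 13·6/2 = 39 kN
Load 3 — applied couple M₀=-12 kN·m at a=4 m (b=L-a=2):
  R_A = M₀/L = (-12)/6 = -2 kN
  R_B = -M₀/L = -(-12)/6 = 2 kN
Load 4 — point force P=12 kN at a=2 m (b=L-a=4):
  R_A = Pb/L = 12·4/6 = 8 kN
  R_B = Pa/L = 12·2/6 = 4 kN
Superposition: R_A = 265/6 kN, R_B = 275/6 kN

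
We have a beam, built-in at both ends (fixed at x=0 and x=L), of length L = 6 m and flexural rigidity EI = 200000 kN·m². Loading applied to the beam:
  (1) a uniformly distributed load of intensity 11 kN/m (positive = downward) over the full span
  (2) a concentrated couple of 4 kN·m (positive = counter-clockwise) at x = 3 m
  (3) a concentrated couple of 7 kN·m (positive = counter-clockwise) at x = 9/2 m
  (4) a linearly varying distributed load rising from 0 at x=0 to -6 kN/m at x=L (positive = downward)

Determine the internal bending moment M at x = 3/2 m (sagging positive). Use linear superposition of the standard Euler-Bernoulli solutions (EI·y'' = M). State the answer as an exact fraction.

Load 1 — uniform load w=11 kN/m over full span:
  M_1 = wLx/2 - wL²/12 - wx²/2 = 11·6·(3/2)/2 - 11·6²/12 - 11·(3/2)²/2 = 33/8 kN·m
Load 2 — applied couple M₀=4 kN·m at a=3 m (b=L-a=3):
  M_2 = R_Ax - M_A  [x≤a] with R_A=1, M_A=1 = 1·(3/2) - 1 = 1/2 kN·m
Load 3 — applied couple M₀=7 kN·m at a=9/2 m (b=L-a=3/2):
  M_3 = R_Ax - M_A  [x≤a] with R_A=21/16, M_A=35/16 = (21/16)·(3/2) - (35/16) = -7/32 kN·m
Load 4 — triangular load w₀=-6 kN/m (0→w₀ over full span):
  M_4 = 3w₀Lx/20 - w₀L²/30 - w₀x³/(6L) = 3·(-6)·6·(3/2)/20 - (-6)·6²/30 - (-6)·(3/2)³/(6·6) = -27/80 kN·m
Superposition: M = Σ M_i = 651/160 kN·m ≈ 4.068750 kN·m

M(3/2) = 651/160 kN·m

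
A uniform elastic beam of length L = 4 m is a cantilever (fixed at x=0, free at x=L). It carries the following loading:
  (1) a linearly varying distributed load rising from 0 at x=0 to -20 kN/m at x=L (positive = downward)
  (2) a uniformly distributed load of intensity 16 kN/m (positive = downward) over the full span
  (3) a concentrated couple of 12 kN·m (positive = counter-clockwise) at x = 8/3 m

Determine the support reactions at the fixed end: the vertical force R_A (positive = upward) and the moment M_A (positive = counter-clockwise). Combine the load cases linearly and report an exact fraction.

Load 1 — triangular load w₀=-20 kN/m (0→w₀ over full span):
  R_A = w₀L/2 = (-20)·4/2 = -40 kN
  M_A = w₀L²/3 = (-20)·4²/3 = -320/3 kN·m
Load 2 — uniform load w=16 kN/m over full span:
  R_A = wL = 16·4 = 64 kN
  M_A = wL²/2 = 16·4²/2 = 128 kN·m
Load 3 — applied couple M₀=12 kN·m at a=8/3 m (b=L-a=4/3):
  R_A = 0 kN
  M_A = -M₀ = -12 kN·m
Superposition: R_A = 24 kN, M_A = 28/3 kN·m

R_A = 24 kN, M_A = 28/3 kN·m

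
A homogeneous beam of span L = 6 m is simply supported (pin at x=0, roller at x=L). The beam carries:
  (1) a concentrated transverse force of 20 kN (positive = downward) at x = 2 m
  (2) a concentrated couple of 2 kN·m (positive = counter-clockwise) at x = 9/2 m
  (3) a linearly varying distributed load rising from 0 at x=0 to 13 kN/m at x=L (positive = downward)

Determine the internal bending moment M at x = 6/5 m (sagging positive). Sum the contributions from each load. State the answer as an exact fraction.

Load 1 — point force P=20 kN at a=2 m (b=L-a=4):
  M_1 = Pbx/L  [x≤a] = 20·4·(6/5)/6 = 16 kN·m
Load 2 — applied couple M₀=2 kN·m at a=9/2 m (b=L-a=3/2):
  M_2 = M₀x/L  [x≤a] = 2·(6/5)/6 = 2/5 kN·m
Load 3 — triangular load w₀=13 kN/m (0→w₀ over full span):
  M_3 = w₀Lx/6 - w₀x³/(6L) = 13·6·(6/5)/6 - 13·(6/5)³/(6·6) = 1872/125 kN·m
Superposition: M = Σ M_i = 3922/125 kN·m ≈ 31.376000 kN·m

M(6/5) = 3922/125 kN·m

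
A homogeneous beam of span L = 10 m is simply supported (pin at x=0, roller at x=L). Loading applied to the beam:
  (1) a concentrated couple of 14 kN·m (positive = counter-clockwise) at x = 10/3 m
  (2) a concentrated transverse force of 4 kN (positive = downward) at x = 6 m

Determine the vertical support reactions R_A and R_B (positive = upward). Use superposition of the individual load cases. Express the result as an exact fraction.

Load 1 — applied couple M₀=14 kN·m at a=10/3 m (b=L-a=20/3):
  R_A = M₀/L = 14/10 = 7/5 kN
  R_B = -M₀/L = -14/10 = -7/5 kN
Load 2 — point force P=4 kN at a=6 m (b=L-a=4):
  R_A = Pb/L = 4·4/10 = 8/5 kN
  R_B = Pa/L = 4·6/10 = 12/5 kN
Superposition: R_A = 3 kN, R_B = 1 kN

R_A = 3 kN, R_B = 1 kN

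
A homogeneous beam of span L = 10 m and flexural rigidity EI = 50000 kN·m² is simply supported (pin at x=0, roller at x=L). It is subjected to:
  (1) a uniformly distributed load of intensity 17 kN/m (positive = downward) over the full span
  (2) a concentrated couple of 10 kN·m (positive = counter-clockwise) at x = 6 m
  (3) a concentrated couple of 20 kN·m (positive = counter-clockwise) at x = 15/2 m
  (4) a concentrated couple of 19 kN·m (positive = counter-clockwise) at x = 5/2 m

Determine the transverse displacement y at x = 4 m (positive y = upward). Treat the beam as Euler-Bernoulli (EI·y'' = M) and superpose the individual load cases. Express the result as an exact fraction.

Load 1 — uniform load w=17 kN/m over full span:
  y_1 = -wx(L³-2Lx²+x³)/(24EI) = -17·4·(10³-2·10·4²+4³)/(24·50000) = -527/12500 m
Load 2 — applied couple M₀=10 kN·m at a=6 m (b=L-a=4):
  y_2 = (M₀x³/(6L)+C₁x)/EI  [x≤a] with C₁=M₀(3b²-L²)/(6L)=-26/3 = (10·4³/(6·10)+(-26/3)·4)/50000 = -3/6250 m
Load 3 — applied couple M₀=20 kN·m at a=15/2 m (b=L-a=5/2):
  y_3 = (M₀x³/(6L)+C₁x)/EI  [x≤a] with C₁=M₀(3b²-L²)/(6L)=-325/12 = (20·4³/(6·10)+(-325/12)·4)/50000 = -87/50000 m
Load 4 — applied couple M₀=19 kN·m at a=5/2 m (b=L-a=15/2):
  y_4 = (M₀x³/(6L)-M₀(x-a)²/2+C₁x)/EI  [x>a] with C₁=M₀(3b²-L²)/(6L)=1045/48 = (19·4³/(6·10)-19·(4-(5/2))²/2+(1045/48)·4)/50000 = 3439/2000000 m
Superposition: y = Σ y_i = -85321/2000000 m ≈ -0.042660 m

y(4) = -85321/2000000 m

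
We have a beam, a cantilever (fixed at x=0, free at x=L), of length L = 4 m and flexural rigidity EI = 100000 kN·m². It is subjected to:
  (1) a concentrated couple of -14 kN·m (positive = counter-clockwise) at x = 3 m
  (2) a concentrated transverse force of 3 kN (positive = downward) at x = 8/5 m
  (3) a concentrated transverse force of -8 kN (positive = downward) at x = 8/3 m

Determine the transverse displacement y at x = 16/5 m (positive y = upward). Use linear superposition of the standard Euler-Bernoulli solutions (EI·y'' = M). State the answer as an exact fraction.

Load 1 — applied couple M₀=-14 kN·m at a=3 m (b=L-a=1):
  y_1 = M₀a(2x-a)/(2EI)  [x>a] = (-14)·3·(2·(16/5)-3)/(2·100000) = -357/500000 m
Load 2 — point force P=3 kN at a=8/5 m (b=L-a=12/5):
  y_2 = -Pa²(3x-a)/(6EI)  [x>a] = -3·(8/5)²·(3·(16/5)-(8/5))/(6·100000) = -8/78125 m
Load 3 — point force P=-8 kN at a=8/3 m (b=L-a=4/3):
  y_3 = -Pa²(3x-a)/(6EI)  [x>a] = -(-8)·(8/3)²·(3·(16/5)-(8/3))/(6·100000) = 832/1265625 m
Superposition: y = Σ y_i = -32201/202500000 m ≈ -0.000159 m

y(16/5) = -32201/202500000 m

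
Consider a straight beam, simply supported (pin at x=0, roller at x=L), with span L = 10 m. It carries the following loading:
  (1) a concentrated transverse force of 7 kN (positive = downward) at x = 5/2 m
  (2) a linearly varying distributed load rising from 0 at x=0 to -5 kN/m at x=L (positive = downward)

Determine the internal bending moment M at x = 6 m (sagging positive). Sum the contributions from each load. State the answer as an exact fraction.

Load 1 — point force P=7 kN at a=5/2 m (b=L-a=15/2):
  M_1 = Pa(L-x)/L  [x>a] = 7·(5/2)·(10-6)/10 = 7 kN·m
Load 2 — triangular load w₀=-5 kN/m (0→w₀ over full span):
  M_2 = w₀Lx/6 - w₀x³/(6L) = (-5)·10·6/6 - (-5)·6³/(6·10) = -32 kN·m
Superposition: M = Σ M_i = -25 kN·m ≈ -25.000000 kN·m

M(6) = -25 kN·m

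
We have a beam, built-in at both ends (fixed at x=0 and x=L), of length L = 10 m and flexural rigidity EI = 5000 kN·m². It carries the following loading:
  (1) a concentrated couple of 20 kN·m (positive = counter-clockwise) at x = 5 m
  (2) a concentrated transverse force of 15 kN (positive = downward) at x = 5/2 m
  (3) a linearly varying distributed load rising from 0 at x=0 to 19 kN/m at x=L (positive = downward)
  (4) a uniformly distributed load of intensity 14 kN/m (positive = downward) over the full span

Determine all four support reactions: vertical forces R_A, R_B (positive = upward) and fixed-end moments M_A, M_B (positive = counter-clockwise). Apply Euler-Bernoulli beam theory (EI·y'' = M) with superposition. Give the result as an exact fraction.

Load 1 — applied couple M₀=20 kN·m at a=5 m (b=L-a=5):
  R_A = 6M₀ab/L³ = 6·20·5·5/10³ = 3 kN
  M_A = M₀b(2a-b)/L² = 20·5·(2·5-5)/10² = 5 kN·m
  R_B = -6M₀ab/L³ = -6·20·5·5/10³ = -3 kN
  M_B = M₀a(2b-a)/L² = 20·5·(2·5-5)/10² = 5 kN·m
Load 2 — point force P=15 kN at a=5/2 m (b=L-a=15/2):
  R_A = Pb²(3a+b)/L³ = 15·(15/2)²·(3·(5/2)+(15/2))/10³ = 405/32 kN
  M_A = Pab²/L² = 15·(5/2)·(15/2)²/10² = 675/32 kN·m
  R_B = Pa²(a+3b)/L³ = 15·(5/2)²·((5/2)+3·(15/2))/10³ = 75/32 kN
  M_B = -Pa²b/L² = -15·(5/2)²·(15/2)/10² = -225/32 kN·m
Load 3 — triangular load w₀=19 kN/m (0→w₀ over full span):
  R_A = 3w₀L/20 = 3·19·10/20 = 57/2 kN
  M_A = w₀L²/30 = 19·10²/30 = 190/3 kN·m
  R_B = 7w₀L/20 = 7·19·10/20 = 133/2 kN
  M_B = -w₀L²/20 = -19·10²/20 = -95 kN·m
Load 4 — uniform load w=14 kN/m over full span:
  R_A = wL/2 = 14·10/2 = 70 kN
  M_A = wL²/12 = 14·10²/12 = 350/3 kN·m
  R_B = wL/2 = 14·10/2 = 70 kN
  M_B = -wL²/12 = -14·10²/12 = -350/3 kN·m
Superposition: R_A = 3653/32 kN, M_A = 6595/32 kN·m, R_B = 4347/32 kN, M_B = -20515/96 kN·m

R_A = 3653/32 kN, M_A = 6595/32 kN·m, R_B = 4347/32 kN, M_B = -20515/96 kN·m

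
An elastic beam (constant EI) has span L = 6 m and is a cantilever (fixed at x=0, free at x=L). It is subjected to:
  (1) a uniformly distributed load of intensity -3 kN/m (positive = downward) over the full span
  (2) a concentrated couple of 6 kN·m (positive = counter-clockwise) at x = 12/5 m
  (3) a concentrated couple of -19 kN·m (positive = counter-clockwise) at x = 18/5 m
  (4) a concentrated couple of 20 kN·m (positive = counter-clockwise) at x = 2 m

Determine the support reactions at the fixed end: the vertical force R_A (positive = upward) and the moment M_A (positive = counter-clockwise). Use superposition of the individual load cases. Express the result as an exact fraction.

R_A = -18 kN, M_A = -61 kN·m

Load 1 — uniform load w=-3 kN/m over full span:
  R_A = wL = (-3)·6 = -18 kN
  M_A = wL²/2 = (-3)·6²/2 = -54 kN·m
Load 2 — applied couple M₀=6 kN·m at a=12/5 m (b=L-a=18/5):
  R_A = 0 kN
  M_A = -M₀ = -6 kN·m
Load 3 — applied couple M₀=-19 kN·m at a=18/5 m (b=L-a=12/5):
  R_A = 0 kN
  M_A = -M₀ = -(-19) = 19 kN·m
Load 4 — applied couple M₀=20 kN·m at a=2 m (b=L-a=4):
  R_A = 0 kN
  M_A = -M₀ = -20 kN·m
Superposition: R_A = -18 kN, M_A = -61 kN·m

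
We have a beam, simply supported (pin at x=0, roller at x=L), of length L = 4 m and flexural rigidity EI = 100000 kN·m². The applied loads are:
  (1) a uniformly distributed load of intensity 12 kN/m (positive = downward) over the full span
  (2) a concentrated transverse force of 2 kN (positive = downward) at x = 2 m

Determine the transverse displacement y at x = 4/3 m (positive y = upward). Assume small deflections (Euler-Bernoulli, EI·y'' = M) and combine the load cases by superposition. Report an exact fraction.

y(4/3) = -1/2700 m

Load 1 — uniform load w=12 kN/m over full span:
  y_1 = -wx(L³-2Lx²+x³)/(24EI) = -12·(4/3)·(4³-2·4·(4/3)²+(4/3)³)/(24·100000) = -88/253125 m
Load 2 — point force P=2 kN at a=2 m (b=L-a=2):
  y_2 = -Pbx(L²-b²-x²)/(6LEI)  [x≤a] = -2·2·(4/3)·(4²-2²-(4/3)²)/(6·4·100000) = -23/1012500 m
Superposition: y = Σ y_i = -1/2700 m ≈ -0.000370 m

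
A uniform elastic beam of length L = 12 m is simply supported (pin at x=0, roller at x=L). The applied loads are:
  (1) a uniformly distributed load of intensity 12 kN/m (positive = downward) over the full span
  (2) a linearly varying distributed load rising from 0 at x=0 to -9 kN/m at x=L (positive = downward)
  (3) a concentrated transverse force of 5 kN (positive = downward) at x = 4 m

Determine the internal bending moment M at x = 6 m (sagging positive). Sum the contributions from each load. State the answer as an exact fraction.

M(6) = 145 kN·m

Load 1 — uniform load w=12 kN/m over full span:
  M_1 = wx(L-x)/2 = 12·6·(12-6)/2 = 216 kN·m
Load 2 — triangular load w₀=-9 kN/m (0→w₀ over full span):
  M_2 = w₀Lx/6 - w₀x³/(6L) = (-9)·12·6/6 - (-9)·6³/(6·12) = -81 kN·m
Load 3 — point force P=5 kN at a=4 m (b=L-a=8):
  M_3 = Pa(L-x)/L  [x>a] = 5·4·(12-6)/12 = 10 kN·m
Superposition: M = Σ M_i = 145 kN·m ≈ 145.000000 kN·m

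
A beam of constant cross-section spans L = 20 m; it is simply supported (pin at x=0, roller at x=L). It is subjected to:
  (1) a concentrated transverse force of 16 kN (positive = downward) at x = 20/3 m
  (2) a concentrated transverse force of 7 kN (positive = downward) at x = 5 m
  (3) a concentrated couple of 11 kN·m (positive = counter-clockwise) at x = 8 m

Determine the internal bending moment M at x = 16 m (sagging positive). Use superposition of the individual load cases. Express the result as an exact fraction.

M(16) = 392/15 kN·m

Load 1 — point force P=16 kN at a=20/3 m (b=L-a=40/3):
  M_1 = Pa(L-x)/L  [x>a] = 16·(20/3)·(20-16)/20 = 64/3 kN·m
Load 2 — point force P=7 kN at a=5 m (b=L-a=15):
  M_2 = Pa(L-x)/L  [x>a] = 7·5·(20-16)/20 = 7 kN·m
Load 3 — applied couple M₀=11 kN·m at a=8 m (b=L-a=12):
  M_3 = M₀x/L - M₀  [x>a] = 11·16/20 - 11 = -11/5 kN·m
Superposition: M = Σ M_i = 392/15 kN·m ≈ 26.133333 kN·m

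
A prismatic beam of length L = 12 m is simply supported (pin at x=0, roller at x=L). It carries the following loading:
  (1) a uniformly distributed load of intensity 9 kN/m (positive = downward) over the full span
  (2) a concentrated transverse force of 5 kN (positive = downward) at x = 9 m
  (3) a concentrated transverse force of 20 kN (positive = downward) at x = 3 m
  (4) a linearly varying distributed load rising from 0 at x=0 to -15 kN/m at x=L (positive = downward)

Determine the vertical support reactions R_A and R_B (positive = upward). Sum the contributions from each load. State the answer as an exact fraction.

Load 1 — uniform load w=9 kN/m over full span:
  R_A = wL/2 = 9·12/2 = 54 kN
  R_B = wL/2 = 9·12/2 = 54 kN
Load 2 — point force P=5 kN at a=9 m (b=L-a=3):
  R_A = Pb/L = 5·3/12 = 5/4 kN
  R_B = Pa/L = 5·9/12 = 15/4 kN
Load 3 — point force P=20 kN at a=3 m (b=L-a=9):
  R_A = Pb/L = 20·9/12 = 15 kN
  R_B = Pa/L = 20·3/12 = 5 kN
Load 4 — triangular load w₀=-15 kN/m (0→w₀ over full span):
  R_A = w₀L/6 = (-15)·12/6 = -30 kN
  R_B = w₀L/3 = (-15)·12/3 = -60 kN
Superposition: R_A = 161/4 kN, R_B = 11/4 kN

R_A = 161/4 kN, R_B = 11/4 kN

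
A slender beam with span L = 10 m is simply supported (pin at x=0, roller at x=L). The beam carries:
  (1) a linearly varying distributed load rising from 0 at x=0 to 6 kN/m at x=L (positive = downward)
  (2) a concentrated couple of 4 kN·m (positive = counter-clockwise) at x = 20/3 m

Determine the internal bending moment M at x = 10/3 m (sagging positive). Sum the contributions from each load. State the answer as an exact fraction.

M(10/3) = 836/27 kN·m

Load 1 — triangular load w₀=6 kN/m (0→w₀ over full span):
  M_1 = w₀Lx/6 - w₀x³/(6L) = 6·10·(10/3)/6 - 6·(10/3)³/(6·10) = 800/27 kN·m
Load 2 — applied couple M₀=4 kN·m at a=20/3 m (b=L-a=10/3):
  M_2 = M₀x/L  [x≤a] = 4·(10/3)/10 = 4/3 kN·m
Superposition: M = Σ M_i = 836/27 kN·m ≈ 30.962963 kN·m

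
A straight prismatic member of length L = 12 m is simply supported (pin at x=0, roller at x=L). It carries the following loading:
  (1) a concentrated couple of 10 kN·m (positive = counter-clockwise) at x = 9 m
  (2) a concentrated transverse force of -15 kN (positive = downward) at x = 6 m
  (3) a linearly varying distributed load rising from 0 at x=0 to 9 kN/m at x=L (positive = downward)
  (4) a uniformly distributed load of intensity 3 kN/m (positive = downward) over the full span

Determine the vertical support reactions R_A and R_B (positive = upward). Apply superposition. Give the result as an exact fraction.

Load 1 — applied couple M₀=10 kN·m at a=9 m (b=L-a=3):
  R_A = M₀/L = 10/12 = 5/6 kN
  R_B = -M₀/L = -10/12 = -5/6 kN
Load 2 — point force P=-15 kN at a=6 m (b=L-a=6):
  R_A = Pb/L = (-15)·6/12 = -15/2 kN
  R_B = Pa/L = (-15)·6/12 = -15/2 kN
Load 3 — triangular load w₀=9 kN/m (0→w₀ over full span):
  R_A = w₀L/6 = 9·12/6 = 18 kN
  R_B = w₀L/3 = 9·12/3 = 36 kN
Load 4 — uniform load w=3 kN/m over full span:
  R_A = wL/2 = 3·12/2 = 18 kN
  R_B = wL/2 = 3·12/2 = 18 kN
Superposition: R_A = 88/3 kN, R_B = 137/3 kN

R_A = 88/3 kN, R_B = 137/3 kN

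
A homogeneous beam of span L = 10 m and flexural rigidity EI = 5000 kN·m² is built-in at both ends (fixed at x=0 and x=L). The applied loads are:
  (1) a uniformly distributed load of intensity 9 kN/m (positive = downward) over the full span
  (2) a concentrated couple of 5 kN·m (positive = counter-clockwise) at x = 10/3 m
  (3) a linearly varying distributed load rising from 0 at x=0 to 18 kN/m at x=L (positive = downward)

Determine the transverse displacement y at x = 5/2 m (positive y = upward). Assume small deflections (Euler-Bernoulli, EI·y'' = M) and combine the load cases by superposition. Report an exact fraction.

Load 1 — uniform load w=9 kN/m over full span:
  y_1 = -wx²(L-x)²/(24EI) = -9·(5/2)²·(10-(5/2))²/(24·5000) = -27/1024 m
Load 2 — applied couple M₀=5 kN·m at a=10/3 m (b=L-a=20/3):
  y_2 = (R_Ax³/6 - M_Ax²/2)/EI  [x≤a] with R_A=2/3, M_A=0 = ((2/3)·(5/2)³/6 - 0·(5/2)²/2)/5000 = 1/2880 m
Load 3 — triangular load w₀=18 kN/m (0→w₀ over full span):
  y_3 = -w₀x²(L-x)²(x+2L)/(120LEI) = -18·(5/2)²·(10-(5/2))²·((5/2)+2·10)/(120·10·5000) = -243/10240 m
Superposition: y = Σ y_i = -917/18432 m ≈ -0.049750 m

y(5/2) = -917/18432 m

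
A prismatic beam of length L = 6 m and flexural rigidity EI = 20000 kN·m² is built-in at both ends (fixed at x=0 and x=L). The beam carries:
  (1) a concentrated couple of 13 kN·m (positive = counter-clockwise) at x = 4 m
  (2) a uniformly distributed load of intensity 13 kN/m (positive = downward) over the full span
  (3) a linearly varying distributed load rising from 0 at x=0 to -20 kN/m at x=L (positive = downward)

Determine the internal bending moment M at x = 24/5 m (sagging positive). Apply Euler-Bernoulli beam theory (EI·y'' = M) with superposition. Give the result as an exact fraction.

Load 1 — applied couple M₀=13 kN·m at a=4 m (b=L-a=2):
  M_1 = R_Ax - M_A - M₀  [x>a] with R_A=26/9, M_A=13/3 = (26/9)·(24/5) - (13/3) - 13 = -52/15 kN·m
Load 2 — uniform load w=13 kN/m over full span:
  M_2 = wLx/2 - wL²/12 - wx²/2 = 13·6·(24/5)/2 - 13·6²/12 - 13·(24/5)²/2 = -39/25 kN·m
Load 3 — triangular load w₀=-20 kN/m (0→w₀ over full span):
  M_3 = 3w₀Lx/20 - w₀L²/30 - w₀x³/(6L) = 3·(-20)·6·(24/5)/20 - (-20)·6²/30 - (-20)·(24/5)³/(6·6) = -24/25 kN·m
Superposition: M = Σ M_i = -449/75 kN·m ≈ -5.986667 kN·m

M(24/5) = -449/75 kN·m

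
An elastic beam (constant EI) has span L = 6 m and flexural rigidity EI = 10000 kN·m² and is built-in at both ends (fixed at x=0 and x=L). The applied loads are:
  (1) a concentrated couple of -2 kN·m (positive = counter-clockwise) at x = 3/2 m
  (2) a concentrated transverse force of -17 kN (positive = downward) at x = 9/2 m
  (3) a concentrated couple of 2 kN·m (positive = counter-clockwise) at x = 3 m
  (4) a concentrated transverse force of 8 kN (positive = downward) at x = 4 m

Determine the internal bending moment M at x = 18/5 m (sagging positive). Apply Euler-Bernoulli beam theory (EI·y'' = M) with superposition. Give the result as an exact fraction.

Load 1 — applied couple M₀=-2 kN·m at a=3/2 m (b=L-a=9/2):
  M_1 = R_Ax - M_A - M₀  [x>a] with R_A=-3/8, M_A=3/8 = (-3/8)·(18/5) - (3/8) - (-2) = 11/40 kN·m
Load 2 — point force P=-17 kN at a=9/2 m (b=L-a=3/2):
  M_2 = Pb²(3a+b)x/L³ - Pab²/L²  [x≤a] = (-17)·(3/2)²·(3·(9/2)+(3/2))·(18/5)/6³ - (-17)·(9/2)·(3/2)²/6² = -153/32 kN·m
Load 3 — applied couple M₀=2 kN·m at a=3 m (b=L-a=3):
  M_3 = R_Ax - M_A - M₀  [x>a] with R_A=1/2, M_A=1/2 = (1/2)·(18/5) - (1/2) - 2 = -7/10 kN·m
Load 4 — point force P=8 kN at a=4 m (b=L-a=2):
  M_4 = Pb²(3a+b)x/L³ - Pab²/L²  [x≤a] = 8·2²·(3·4+2)·(18/5)/6³ - 8·4·2²/6² = 176/45 kN·m
Superposition: M = Σ M_i = -373/288 kN·m ≈ -1.295139 kN·m

M(18/5) = -373/288 kN·m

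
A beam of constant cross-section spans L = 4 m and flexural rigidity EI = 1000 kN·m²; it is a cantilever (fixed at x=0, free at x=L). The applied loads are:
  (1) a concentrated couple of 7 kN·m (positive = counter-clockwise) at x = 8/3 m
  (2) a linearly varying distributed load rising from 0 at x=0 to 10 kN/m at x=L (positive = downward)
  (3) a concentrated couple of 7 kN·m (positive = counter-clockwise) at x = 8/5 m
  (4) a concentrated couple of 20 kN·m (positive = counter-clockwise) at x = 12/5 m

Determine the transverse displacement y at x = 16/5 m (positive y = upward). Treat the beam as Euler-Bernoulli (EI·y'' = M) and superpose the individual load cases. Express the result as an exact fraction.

y(16/5) = -46076/3515625 m

Load 1 — applied couple M₀=7 kN·m at a=8/3 m (b=L-a=4/3):
  y_1 = M₀a(2x-a)/(2EI)  [x>a] = 7·(8/3)·(2·(16/5)-(8/3))/(2·1000) = 196/5625 m
Load 2 — triangular load w₀=10 kN/m (0→w₀ over full span):
  y_2 = (w₀Lx³/12-w₀L²x²/6-w₀x⁵/(120L))/EI = (10·4·(16/5)³/12-10·4²·(16/5)²/6-10·(16/5)⁵/(120·4))/1000 = -200192/1171875 m
Load 3 — applied couple M₀=7 kN·m at a=8/5 m (b=L-a=12/5):
  y_3 = M₀a(2x-a)/(2EI)  [x>a] = 7·(8/5)·(2·(16/5)-(8/5))/(2·1000) = 84/3125 m
Load 4 — applied couple M₀=20 kN·m at a=12/5 m (b=L-a=8/5):
  y_4 = M₀a(2x-a)/(2EI)  [x>a] = 20·(12/5)·(2·(16/5)-(12/5))/(2·1000) = 12/125 m
Superposition: y = Σ y_i = -46076/3515625 m ≈ -0.013106 m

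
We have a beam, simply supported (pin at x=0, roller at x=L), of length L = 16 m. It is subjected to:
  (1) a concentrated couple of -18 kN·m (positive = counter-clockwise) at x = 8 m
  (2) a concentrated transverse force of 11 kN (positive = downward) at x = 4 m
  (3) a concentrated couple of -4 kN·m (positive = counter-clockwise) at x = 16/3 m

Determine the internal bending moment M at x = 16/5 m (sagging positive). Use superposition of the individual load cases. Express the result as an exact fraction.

M(16/5) = 22 kN·m

Load 1 — applied couple M₀=-18 kN·m at a=8 m (b=L-a=8):
  M_1 = M₀x/L  [x≤a] = (-18)·(16/5)/16 = -18/5 kN·m
Load 2 — point force P=11 kN at a=4 m (b=L-a=12):
  M_2 = Pbx/L  [x≤a] = 11·12·(16/5)/16 = 132/5 kN·m
Load 3 — applied couple M₀=-4 kN·m at a=16/3 m (b=L-a=32/3):
  M_3 = M₀x/L  [x≤a] = (-4)·(16/5)/16 = -4/5 kN·m
Superposition: M = Σ M_i = 22 kN·m ≈ 22.000000 kN·m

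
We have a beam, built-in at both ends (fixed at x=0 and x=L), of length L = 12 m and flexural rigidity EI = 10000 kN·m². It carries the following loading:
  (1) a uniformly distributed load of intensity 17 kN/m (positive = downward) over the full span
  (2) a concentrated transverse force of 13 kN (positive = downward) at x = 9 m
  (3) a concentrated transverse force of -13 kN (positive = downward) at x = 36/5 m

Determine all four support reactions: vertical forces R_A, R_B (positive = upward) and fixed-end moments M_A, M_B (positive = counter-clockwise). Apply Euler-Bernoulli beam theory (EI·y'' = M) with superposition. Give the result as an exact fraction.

Load 1 — uniform load w=17 kN/m over full span:
  R_A = wL/2 = 17·12/2 = 102 kN
  M_A = wL²/12 = 17·12²/12 = 204 kN·m
  R_B = wL/2 = 17·12/2 = 102 kN
  M_B = -wL²/12 = -17·12²/12 = -204 kN·m
Load 2 — point force P=13 kN at a=9 m (b=L-a=3):
  R_A = Pb²(3a+b)/L³ = 13·3²·(3·9+3)/12³ = 65/32 kN
  M_A = Pab²/L² = 13·9·3²/12² = 117/16 kN·m
  R_B = Pa²(a+3b)/L³ = 13·9²·(9+3·3)/12³ = 351/32 kN
  M_B = -Pa²b/L² = -13·9²·3/12² = -351/16 kN·m
Load 3 — point force P=-13 kN at a=36/5 m (b=L-a=24/5):
  R_A = Pb²(3a+b)/L³ = (-13)·(24/5)²·(3·(36/5)+(24/5))/12³ = -572/125 kN
  M_A = Pab²/L² = (-13)·(36/5)·(24/5)²/12² = -1872/125 kN·m
  R_B = Pa²(a+3b)/L³ = (-13)·(36/5)²·((36/5)+3·(24/5))/12³ = -1053/125 kN
  M_B = -Pa²b/L² = -(-13)·(36/5)²·(24/5)/12² = 2808/125 kN·m
Superposition: R_A = 397821/4000 kN, M_A = 392673/2000 kN·m, R_B = 418179/4000 kN, M_B = -406947/2000 kN·m

R_A = 397821/4000 kN, M_A = 392673/2000 kN·m, R_B = 418179/4000 kN, M_B = -406947/2000 kN·m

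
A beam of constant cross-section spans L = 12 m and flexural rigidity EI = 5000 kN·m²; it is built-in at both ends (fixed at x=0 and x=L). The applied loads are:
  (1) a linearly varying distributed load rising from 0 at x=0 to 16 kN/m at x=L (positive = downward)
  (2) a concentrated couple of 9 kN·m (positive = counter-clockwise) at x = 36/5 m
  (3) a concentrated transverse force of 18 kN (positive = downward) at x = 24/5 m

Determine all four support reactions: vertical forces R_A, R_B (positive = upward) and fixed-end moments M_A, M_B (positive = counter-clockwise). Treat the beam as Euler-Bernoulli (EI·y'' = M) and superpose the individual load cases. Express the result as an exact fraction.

R_A = 5193/125 kN, M_A = 13848/125 kN·m, R_B = 9057/125 kN, M_B = -16857/125 kN·m

Load 1 — triangular load w₀=16 kN/m (0→w₀ over full span):
  R_A = 3w₀L/20 = 3·16·12/20 = 144/5 kN
  M_A = w₀L²/30 = 16·12²/30 = 384/5 kN·m
  R_B = 7w₀L/20 = 7·16·12/20 = 336/5 kN
  M_B = -w₀L²/20 = -16·12²/20 = -576/5 kN·m
Load 2 — applied couple M₀=9 kN·m at a=36/5 m (b=L-a=24/5):
  R_A = 6M₀ab/L³ = 6·9·(36/5)·(24/5)/12³ = 27/25 kN
  M_A = M₀b(2a-b)/L² = 9·(24/5)·(2·(36/5)-(24/5))/12² = 72/25 kN·m
  R_B = -6M₀ab/L³ = -6·9·(36/5)·(24/5)/12³ = -27/25 kN
  M_B = M₀a(2b-a)/L² = 9·(36/5)·(2·(24/5)-(36/5))/12² = 27/25 kN·m
Load 3 — point force P=18 kN at a=24/5 m (b=L-a=36/5):
  R_A = Pb²(3a+b)/L³ = 18·(36/5)²·(3·(24/5)+(36/5))/12³ = 1458/125 kN
  M_A = Pab²/L² = 18·(24/5)·(36/5)²/12² = 3888/125 kN·m
  R_B = Pa²(a+3b)/L³ = 18·(24/5)²·((24/5)+3·(36/5))/12³ = 792/125 kN
  M_B = -Pa²b/L² = -18·(24/5)²·(36/5)/12² = -2592/125 kN·m
Superposition: R_A = 5193/125 kN, M_A = 13848/125 kN·m, R_B = 9057/125 kN, M_B = -16857/125 kN·m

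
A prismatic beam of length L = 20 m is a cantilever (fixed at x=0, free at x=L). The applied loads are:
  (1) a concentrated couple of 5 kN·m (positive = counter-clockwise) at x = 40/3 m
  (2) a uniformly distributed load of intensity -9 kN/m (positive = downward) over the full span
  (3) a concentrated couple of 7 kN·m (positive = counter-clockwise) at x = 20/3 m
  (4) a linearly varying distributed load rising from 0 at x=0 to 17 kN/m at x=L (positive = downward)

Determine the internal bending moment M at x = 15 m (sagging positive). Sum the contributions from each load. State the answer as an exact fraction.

M(15) = -1975/24 kN·m

Load 1 — applied couple M₀=5 kN·m at a=40/3 m (b=L-a=20/3):
  M_1 = 0  [x>a] = 0 kN·m
Load 2 — uniform load w=-9 kN/m over full span:
  M_2 = -w(L-x)²/2 = -(-9)·(20-15)²/2 = 225/2 kN·m
Load 3 — applied couple M₀=7 kN·m at a=20/3 m (b=L-a=40/3):
  M_3 = 0  [x>a] = 0 kN·m
Load 4 — triangular load w₀=17 kN/m (0→w₀ over full span):
  M_4 = w₀Lx/2 - w₀L²/3 - w₀x³/(6L) = 17·20·15/2 - 17·20²/3 - 17·15³/(6·20) = -4675/24 kN·m
Superposition: M = Σ M_i = -1975/24 kN·m ≈ -82.291667 kN·m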